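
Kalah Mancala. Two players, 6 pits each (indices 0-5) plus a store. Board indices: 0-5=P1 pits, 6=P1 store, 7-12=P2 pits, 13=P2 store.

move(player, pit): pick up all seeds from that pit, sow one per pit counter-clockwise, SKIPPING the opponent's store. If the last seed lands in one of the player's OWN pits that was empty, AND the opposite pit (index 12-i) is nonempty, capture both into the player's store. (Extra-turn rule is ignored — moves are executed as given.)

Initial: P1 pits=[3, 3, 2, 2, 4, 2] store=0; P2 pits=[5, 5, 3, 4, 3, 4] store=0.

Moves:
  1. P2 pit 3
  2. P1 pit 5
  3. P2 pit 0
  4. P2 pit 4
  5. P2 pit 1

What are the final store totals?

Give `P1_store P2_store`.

Answer: 1 4

Derivation:
Move 1: P2 pit3 -> P1=[4,3,2,2,4,2](0) P2=[5,5,3,0,4,5](1)
Move 2: P1 pit5 -> P1=[4,3,2,2,4,0](1) P2=[6,5,3,0,4,5](1)
Move 3: P2 pit0 -> P1=[4,3,2,2,4,0](1) P2=[0,6,4,1,5,6](2)
Move 4: P2 pit4 -> P1=[5,4,3,2,4,0](1) P2=[0,6,4,1,0,7](3)
Move 5: P2 pit1 -> P1=[6,4,3,2,4,0](1) P2=[0,0,5,2,1,8](4)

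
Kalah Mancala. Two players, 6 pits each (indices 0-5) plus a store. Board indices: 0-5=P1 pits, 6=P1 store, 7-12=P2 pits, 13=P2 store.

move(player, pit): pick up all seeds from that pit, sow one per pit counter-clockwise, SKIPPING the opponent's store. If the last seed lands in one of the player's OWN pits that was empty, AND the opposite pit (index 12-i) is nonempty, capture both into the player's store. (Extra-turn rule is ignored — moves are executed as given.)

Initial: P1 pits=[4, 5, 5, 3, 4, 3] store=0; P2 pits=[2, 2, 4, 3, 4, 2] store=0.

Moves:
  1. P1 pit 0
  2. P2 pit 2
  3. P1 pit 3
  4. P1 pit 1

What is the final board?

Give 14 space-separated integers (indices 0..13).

Move 1: P1 pit0 -> P1=[0,6,6,4,5,3](0) P2=[2,2,4,3,4,2](0)
Move 2: P2 pit2 -> P1=[0,6,6,4,5,3](0) P2=[2,2,0,4,5,3](1)
Move 3: P1 pit3 -> P1=[0,6,6,0,6,4](1) P2=[3,2,0,4,5,3](1)
Move 4: P1 pit1 -> P1=[0,0,7,1,7,5](2) P2=[4,2,0,4,5,3](1)

Answer: 0 0 7 1 7 5 2 4 2 0 4 5 3 1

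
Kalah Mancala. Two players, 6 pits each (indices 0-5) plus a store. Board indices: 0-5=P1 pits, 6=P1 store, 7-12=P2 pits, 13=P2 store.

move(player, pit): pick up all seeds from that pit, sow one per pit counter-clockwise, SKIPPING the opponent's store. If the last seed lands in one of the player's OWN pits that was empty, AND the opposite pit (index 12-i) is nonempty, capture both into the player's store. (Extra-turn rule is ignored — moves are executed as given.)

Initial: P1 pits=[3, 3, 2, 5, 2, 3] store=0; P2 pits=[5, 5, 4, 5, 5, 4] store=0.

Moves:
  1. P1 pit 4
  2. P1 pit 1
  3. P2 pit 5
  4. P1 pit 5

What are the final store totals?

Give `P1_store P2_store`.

Move 1: P1 pit4 -> P1=[3,3,2,5,0,4](1) P2=[5,5,4,5,5,4](0)
Move 2: P1 pit1 -> P1=[3,0,3,6,0,4](7) P2=[5,0,4,5,5,4](0)
Move 3: P2 pit5 -> P1=[4,1,4,6,0,4](7) P2=[5,0,4,5,5,0](1)
Move 4: P1 pit5 -> P1=[4,1,4,6,0,0](8) P2=[6,1,5,5,5,0](1)

Answer: 8 1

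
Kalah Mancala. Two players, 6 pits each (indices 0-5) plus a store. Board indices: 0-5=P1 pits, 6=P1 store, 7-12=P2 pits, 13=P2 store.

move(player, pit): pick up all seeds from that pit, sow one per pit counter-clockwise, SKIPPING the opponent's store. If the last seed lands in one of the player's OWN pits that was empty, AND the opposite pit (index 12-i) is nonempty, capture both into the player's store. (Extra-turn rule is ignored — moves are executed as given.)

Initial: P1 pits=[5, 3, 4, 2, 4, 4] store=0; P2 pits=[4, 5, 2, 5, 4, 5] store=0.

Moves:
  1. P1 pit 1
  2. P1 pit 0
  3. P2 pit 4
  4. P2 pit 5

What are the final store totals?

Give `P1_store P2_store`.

Move 1: P1 pit1 -> P1=[5,0,5,3,5,4](0) P2=[4,5,2,5,4,5](0)
Move 2: P1 pit0 -> P1=[0,1,6,4,6,5](0) P2=[4,5,2,5,4,5](0)
Move 3: P2 pit4 -> P1=[1,2,6,4,6,5](0) P2=[4,5,2,5,0,6](1)
Move 4: P2 pit5 -> P1=[2,3,7,5,7,5](0) P2=[4,5,2,5,0,0](2)

Answer: 0 2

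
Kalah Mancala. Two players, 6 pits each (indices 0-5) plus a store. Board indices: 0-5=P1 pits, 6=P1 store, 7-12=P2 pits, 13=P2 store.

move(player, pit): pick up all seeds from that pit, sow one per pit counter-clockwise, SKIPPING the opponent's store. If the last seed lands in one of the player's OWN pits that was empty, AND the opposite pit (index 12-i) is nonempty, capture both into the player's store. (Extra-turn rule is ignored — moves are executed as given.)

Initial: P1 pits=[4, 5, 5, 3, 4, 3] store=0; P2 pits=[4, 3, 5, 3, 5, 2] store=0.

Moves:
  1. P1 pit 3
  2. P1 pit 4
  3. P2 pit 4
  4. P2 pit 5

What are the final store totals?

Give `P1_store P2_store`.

Answer: 2 2

Derivation:
Move 1: P1 pit3 -> P1=[4,5,5,0,5,4](1) P2=[4,3,5,3,5,2](0)
Move 2: P1 pit4 -> P1=[4,5,5,0,0,5](2) P2=[5,4,6,3,5,2](0)
Move 3: P2 pit4 -> P1=[5,6,6,0,0,5](2) P2=[5,4,6,3,0,3](1)
Move 4: P2 pit5 -> P1=[6,7,6,0,0,5](2) P2=[5,4,6,3,0,0](2)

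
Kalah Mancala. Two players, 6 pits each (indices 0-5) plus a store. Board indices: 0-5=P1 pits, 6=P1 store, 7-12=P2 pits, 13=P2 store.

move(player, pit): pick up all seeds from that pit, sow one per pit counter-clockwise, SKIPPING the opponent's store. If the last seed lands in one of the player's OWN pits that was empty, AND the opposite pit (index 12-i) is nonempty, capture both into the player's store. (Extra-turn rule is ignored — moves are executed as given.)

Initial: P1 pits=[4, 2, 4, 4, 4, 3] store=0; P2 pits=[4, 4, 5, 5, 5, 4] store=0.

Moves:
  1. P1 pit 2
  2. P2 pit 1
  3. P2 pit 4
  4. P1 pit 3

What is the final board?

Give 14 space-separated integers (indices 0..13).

Move 1: P1 pit2 -> P1=[4,2,0,5,5,4](1) P2=[4,4,5,5,5,4](0)
Move 2: P2 pit1 -> P1=[4,2,0,5,5,4](1) P2=[4,0,6,6,6,5](0)
Move 3: P2 pit4 -> P1=[5,3,1,6,5,4](1) P2=[4,0,6,6,0,6](1)
Move 4: P1 pit3 -> P1=[5,3,1,0,6,5](2) P2=[5,1,7,6,0,6](1)

Answer: 5 3 1 0 6 5 2 5 1 7 6 0 6 1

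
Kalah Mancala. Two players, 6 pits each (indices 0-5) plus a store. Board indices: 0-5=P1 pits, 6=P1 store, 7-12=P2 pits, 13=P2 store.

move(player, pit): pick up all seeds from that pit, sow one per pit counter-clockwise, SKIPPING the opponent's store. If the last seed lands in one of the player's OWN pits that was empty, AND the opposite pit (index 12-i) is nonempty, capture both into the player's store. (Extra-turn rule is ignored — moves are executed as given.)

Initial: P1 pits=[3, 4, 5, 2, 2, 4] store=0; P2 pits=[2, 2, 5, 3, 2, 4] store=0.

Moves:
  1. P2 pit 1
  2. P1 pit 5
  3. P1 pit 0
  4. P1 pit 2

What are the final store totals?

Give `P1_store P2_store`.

Move 1: P2 pit1 -> P1=[3,4,5,2,2,4](0) P2=[2,0,6,4,2,4](0)
Move 2: P1 pit5 -> P1=[3,4,5,2,2,0](1) P2=[3,1,7,4,2,4](0)
Move 3: P1 pit0 -> P1=[0,5,6,3,2,0](1) P2=[3,1,7,4,2,4](0)
Move 4: P1 pit2 -> P1=[0,5,0,4,3,1](2) P2=[4,2,7,4,2,4](0)

Answer: 2 0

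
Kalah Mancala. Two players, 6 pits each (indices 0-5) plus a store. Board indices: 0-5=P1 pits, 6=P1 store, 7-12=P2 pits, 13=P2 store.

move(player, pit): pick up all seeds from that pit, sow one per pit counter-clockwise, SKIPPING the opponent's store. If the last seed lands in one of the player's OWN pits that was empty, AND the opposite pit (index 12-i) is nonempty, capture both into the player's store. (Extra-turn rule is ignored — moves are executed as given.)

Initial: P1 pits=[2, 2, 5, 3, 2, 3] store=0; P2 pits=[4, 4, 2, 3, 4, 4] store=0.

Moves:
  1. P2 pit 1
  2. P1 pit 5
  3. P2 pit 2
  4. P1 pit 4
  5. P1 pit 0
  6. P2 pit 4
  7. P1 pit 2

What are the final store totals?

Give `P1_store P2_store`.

Move 1: P2 pit1 -> P1=[2,2,5,3,2,3](0) P2=[4,0,3,4,5,5](0)
Move 2: P1 pit5 -> P1=[2,2,5,3,2,0](1) P2=[5,1,3,4,5,5](0)
Move 3: P2 pit2 -> P1=[2,2,5,3,2,0](1) P2=[5,1,0,5,6,6](0)
Move 4: P1 pit4 -> P1=[2,2,5,3,0,1](2) P2=[5,1,0,5,6,6](0)
Move 5: P1 pit0 -> P1=[0,3,6,3,0,1](2) P2=[5,1,0,5,6,6](0)
Move 6: P2 pit4 -> P1=[1,4,7,4,0,1](2) P2=[5,1,0,5,0,7](1)
Move 7: P1 pit2 -> P1=[1,4,0,5,1,2](3) P2=[6,2,1,5,0,7](1)

Answer: 3 1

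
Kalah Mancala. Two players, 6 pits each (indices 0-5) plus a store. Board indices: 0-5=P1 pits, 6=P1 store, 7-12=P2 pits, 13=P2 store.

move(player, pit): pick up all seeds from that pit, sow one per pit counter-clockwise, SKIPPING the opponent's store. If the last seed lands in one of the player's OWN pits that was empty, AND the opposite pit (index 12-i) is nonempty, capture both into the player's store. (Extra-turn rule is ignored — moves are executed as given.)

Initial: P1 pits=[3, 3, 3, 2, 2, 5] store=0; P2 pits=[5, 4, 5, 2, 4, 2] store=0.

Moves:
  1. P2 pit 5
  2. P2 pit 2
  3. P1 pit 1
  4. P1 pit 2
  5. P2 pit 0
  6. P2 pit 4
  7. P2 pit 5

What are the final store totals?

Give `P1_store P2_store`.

Move 1: P2 pit5 -> P1=[4,3,3,2,2,5](0) P2=[5,4,5,2,4,0](1)
Move 2: P2 pit2 -> P1=[5,3,3,2,2,5](0) P2=[5,4,0,3,5,1](2)
Move 3: P1 pit1 -> P1=[5,0,4,3,3,5](0) P2=[5,4,0,3,5,1](2)
Move 4: P1 pit2 -> P1=[5,0,0,4,4,6](1) P2=[5,4,0,3,5,1](2)
Move 5: P2 pit0 -> P1=[5,0,0,4,4,6](1) P2=[0,5,1,4,6,2](2)
Move 6: P2 pit4 -> P1=[6,1,1,5,4,6](1) P2=[0,5,1,4,0,3](3)
Move 7: P2 pit5 -> P1=[7,2,1,5,4,6](1) P2=[0,5,1,4,0,0](4)

Answer: 1 4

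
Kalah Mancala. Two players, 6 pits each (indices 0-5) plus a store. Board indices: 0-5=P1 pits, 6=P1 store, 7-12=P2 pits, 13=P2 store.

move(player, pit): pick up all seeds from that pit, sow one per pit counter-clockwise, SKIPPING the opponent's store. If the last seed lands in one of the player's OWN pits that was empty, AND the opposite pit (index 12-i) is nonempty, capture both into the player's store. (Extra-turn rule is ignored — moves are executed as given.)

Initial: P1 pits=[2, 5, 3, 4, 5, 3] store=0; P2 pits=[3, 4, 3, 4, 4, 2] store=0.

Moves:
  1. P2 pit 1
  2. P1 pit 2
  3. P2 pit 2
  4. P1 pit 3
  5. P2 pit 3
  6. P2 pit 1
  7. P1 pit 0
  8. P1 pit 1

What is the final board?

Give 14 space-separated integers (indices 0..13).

Answer: 0 0 3 1 8 6 4 5 1 0 0 7 5 2

Derivation:
Move 1: P2 pit1 -> P1=[2,5,3,4,5,3](0) P2=[3,0,4,5,5,3](0)
Move 2: P1 pit2 -> P1=[2,5,0,5,6,4](0) P2=[3,0,4,5,5,3](0)
Move 3: P2 pit2 -> P1=[2,5,0,5,6,4](0) P2=[3,0,0,6,6,4](1)
Move 4: P1 pit3 -> P1=[2,5,0,0,7,5](1) P2=[4,1,0,6,6,4](1)
Move 5: P2 pit3 -> P1=[3,6,1,0,7,5](1) P2=[4,1,0,0,7,5](2)
Move 6: P2 pit1 -> P1=[3,6,1,0,7,5](1) P2=[4,0,1,0,7,5](2)
Move 7: P1 pit0 -> P1=[0,7,2,0,7,5](3) P2=[4,0,0,0,7,5](2)
Move 8: P1 pit1 -> P1=[0,0,3,1,8,6](4) P2=[5,1,0,0,7,5](2)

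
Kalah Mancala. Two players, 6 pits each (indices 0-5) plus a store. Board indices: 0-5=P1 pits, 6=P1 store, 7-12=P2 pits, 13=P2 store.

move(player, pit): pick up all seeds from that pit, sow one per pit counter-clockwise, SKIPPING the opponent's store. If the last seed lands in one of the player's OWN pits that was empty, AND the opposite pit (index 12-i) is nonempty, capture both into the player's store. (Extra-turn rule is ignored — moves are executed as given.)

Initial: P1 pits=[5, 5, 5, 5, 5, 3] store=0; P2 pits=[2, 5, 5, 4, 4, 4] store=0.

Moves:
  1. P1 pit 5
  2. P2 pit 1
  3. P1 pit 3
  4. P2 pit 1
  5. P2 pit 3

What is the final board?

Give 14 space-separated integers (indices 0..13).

Answer: 7 6 5 0 6 1 2 4 0 7 0 6 6 2

Derivation:
Move 1: P1 pit5 -> P1=[5,5,5,5,5,0](1) P2=[3,6,5,4,4,4](0)
Move 2: P2 pit1 -> P1=[6,5,5,5,5,0](1) P2=[3,0,6,5,5,5](1)
Move 3: P1 pit3 -> P1=[6,5,5,0,6,1](2) P2=[4,1,6,5,5,5](1)
Move 4: P2 pit1 -> P1=[6,5,5,0,6,1](2) P2=[4,0,7,5,5,5](1)
Move 5: P2 pit3 -> P1=[7,6,5,0,6,1](2) P2=[4,0,7,0,6,6](2)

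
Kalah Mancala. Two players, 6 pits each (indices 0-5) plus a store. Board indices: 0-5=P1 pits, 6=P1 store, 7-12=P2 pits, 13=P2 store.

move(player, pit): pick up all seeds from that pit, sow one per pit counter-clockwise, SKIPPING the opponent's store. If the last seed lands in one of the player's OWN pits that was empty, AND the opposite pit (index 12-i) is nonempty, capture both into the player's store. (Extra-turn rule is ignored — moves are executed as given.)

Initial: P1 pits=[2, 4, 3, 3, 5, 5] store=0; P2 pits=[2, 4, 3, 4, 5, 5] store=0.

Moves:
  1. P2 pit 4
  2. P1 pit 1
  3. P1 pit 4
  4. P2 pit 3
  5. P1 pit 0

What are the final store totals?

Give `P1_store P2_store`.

Move 1: P2 pit4 -> P1=[3,5,4,3,5,5](0) P2=[2,4,3,4,0,6](1)
Move 2: P1 pit1 -> P1=[3,0,5,4,6,6](1) P2=[2,4,3,4,0,6](1)
Move 3: P1 pit4 -> P1=[3,0,5,4,0,7](2) P2=[3,5,4,5,0,6](1)
Move 4: P2 pit3 -> P1=[4,1,5,4,0,7](2) P2=[3,5,4,0,1,7](2)
Move 5: P1 pit0 -> P1=[0,2,6,5,0,7](8) P2=[3,0,4,0,1,7](2)

Answer: 8 2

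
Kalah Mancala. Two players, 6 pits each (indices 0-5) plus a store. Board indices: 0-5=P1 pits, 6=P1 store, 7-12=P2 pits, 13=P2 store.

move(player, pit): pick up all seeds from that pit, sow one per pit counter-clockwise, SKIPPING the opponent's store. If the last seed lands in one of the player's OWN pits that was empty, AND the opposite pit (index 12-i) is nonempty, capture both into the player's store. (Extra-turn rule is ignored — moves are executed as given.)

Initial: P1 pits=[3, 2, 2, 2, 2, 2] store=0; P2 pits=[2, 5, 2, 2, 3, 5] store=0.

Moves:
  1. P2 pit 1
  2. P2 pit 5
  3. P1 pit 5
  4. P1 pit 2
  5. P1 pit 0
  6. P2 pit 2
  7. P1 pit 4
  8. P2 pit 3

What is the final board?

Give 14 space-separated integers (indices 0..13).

Move 1: P2 pit1 -> P1=[3,2,2,2,2,2](0) P2=[2,0,3,3,4,6](1)
Move 2: P2 pit5 -> P1=[4,3,3,3,3,2](0) P2=[2,0,3,3,4,0](2)
Move 3: P1 pit5 -> P1=[4,3,3,3,3,0](1) P2=[3,0,3,3,4,0](2)
Move 4: P1 pit2 -> P1=[4,3,0,4,4,0](5) P2=[0,0,3,3,4,0](2)
Move 5: P1 pit0 -> P1=[0,4,1,5,5,0](5) P2=[0,0,3,3,4,0](2)
Move 6: P2 pit2 -> P1=[0,4,1,5,5,0](5) P2=[0,0,0,4,5,1](2)
Move 7: P1 pit4 -> P1=[0,4,1,5,0,1](6) P2=[1,1,1,4,5,1](2)
Move 8: P2 pit3 -> P1=[1,4,1,5,0,1](6) P2=[1,1,1,0,6,2](3)

Answer: 1 4 1 5 0 1 6 1 1 1 0 6 2 3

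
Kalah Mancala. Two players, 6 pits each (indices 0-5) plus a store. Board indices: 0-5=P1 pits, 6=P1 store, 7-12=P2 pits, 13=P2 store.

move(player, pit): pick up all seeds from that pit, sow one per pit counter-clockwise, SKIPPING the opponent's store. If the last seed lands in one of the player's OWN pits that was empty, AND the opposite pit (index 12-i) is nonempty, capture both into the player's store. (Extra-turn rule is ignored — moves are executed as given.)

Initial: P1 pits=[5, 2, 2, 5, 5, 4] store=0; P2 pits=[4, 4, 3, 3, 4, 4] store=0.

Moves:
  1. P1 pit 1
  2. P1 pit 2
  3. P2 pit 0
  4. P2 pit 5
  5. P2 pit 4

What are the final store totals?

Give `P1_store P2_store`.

Move 1: P1 pit1 -> P1=[5,0,3,6,5,4](0) P2=[4,4,3,3,4,4](0)
Move 2: P1 pit2 -> P1=[5,0,0,7,6,5](0) P2=[4,4,3,3,4,4](0)
Move 3: P2 pit0 -> P1=[5,0,0,7,6,5](0) P2=[0,5,4,4,5,4](0)
Move 4: P2 pit5 -> P1=[6,1,1,7,6,5](0) P2=[0,5,4,4,5,0](1)
Move 5: P2 pit4 -> P1=[7,2,2,7,6,5](0) P2=[0,5,4,4,0,1](2)

Answer: 0 2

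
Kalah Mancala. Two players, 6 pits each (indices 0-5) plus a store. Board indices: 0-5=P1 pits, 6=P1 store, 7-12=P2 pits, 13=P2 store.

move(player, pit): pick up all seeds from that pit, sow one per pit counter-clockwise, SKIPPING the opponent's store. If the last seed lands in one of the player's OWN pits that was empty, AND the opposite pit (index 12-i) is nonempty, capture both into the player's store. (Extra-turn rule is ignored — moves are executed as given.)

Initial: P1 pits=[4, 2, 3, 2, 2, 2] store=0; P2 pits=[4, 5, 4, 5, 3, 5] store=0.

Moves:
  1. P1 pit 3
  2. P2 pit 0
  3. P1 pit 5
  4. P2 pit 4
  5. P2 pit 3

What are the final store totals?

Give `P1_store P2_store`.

Answer: 1 2

Derivation:
Move 1: P1 pit3 -> P1=[4,2,3,0,3,3](0) P2=[4,5,4,5,3,5](0)
Move 2: P2 pit0 -> P1=[4,2,3,0,3,3](0) P2=[0,6,5,6,4,5](0)
Move 3: P1 pit5 -> P1=[4,2,3,0,3,0](1) P2=[1,7,5,6,4,5](0)
Move 4: P2 pit4 -> P1=[5,3,3,0,3,0](1) P2=[1,7,5,6,0,6](1)
Move 5: P2 pit3 -> P1=[6,4,4,0,3,0](1) P2=[1,7,5,0,1,7](2)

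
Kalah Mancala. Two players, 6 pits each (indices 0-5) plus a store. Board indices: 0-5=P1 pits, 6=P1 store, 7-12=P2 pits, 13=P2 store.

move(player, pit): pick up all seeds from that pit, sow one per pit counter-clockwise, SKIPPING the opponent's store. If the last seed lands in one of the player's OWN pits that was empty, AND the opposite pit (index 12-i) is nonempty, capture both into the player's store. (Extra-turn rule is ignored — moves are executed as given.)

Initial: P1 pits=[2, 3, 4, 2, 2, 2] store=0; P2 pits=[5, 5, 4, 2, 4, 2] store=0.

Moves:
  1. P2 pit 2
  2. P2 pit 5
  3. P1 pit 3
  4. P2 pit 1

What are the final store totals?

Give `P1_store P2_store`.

Answer: 0 3

Derivation:
Move 1: P2 pit2 -> P1=[2,3,4,2,2,2](0) P2=[5,5,0,3,5,3](1)
Move 2: P2 pit5 -> P1=[3,4,4,2,2,2](0) P2=[5,5,0,3,5,0](2)
Move 3: P1 pit3 -> P1=[3,4,4,0,3,3](0) P2=[5,5,0,3,5,0](2)
Move 4: P2 pit1 -> P1=[3,4,4,0,3,3](0) P2=[5,0,1,4,6,1](3)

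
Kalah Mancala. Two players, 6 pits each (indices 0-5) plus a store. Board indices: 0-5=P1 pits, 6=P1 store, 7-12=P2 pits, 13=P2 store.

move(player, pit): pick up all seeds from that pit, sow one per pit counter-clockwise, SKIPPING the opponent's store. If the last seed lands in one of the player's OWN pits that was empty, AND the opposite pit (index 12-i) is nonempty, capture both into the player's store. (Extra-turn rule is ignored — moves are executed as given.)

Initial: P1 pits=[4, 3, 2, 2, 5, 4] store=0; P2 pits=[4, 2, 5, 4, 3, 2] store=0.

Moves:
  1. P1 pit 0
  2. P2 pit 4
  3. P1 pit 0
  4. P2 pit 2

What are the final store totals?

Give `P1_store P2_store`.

Answer: 0 2

Derivation:
Move 1: P1 pit0 -> P1=[0,4,3,3,6,4](0) P2=[4,2,5,4,3,2](0)
Move 2: P2 pit4 -> P1=[1,4,3,3,6,4](0) P2=[4,2,5,4,0,3](1)
Move 3: P1 pit0 -> P1=[0,5,3,3,6,4](0) P2=[4,2,5,4,0,3](1)
Move 4: P2 pit2 -> P1=[1,5,3,3,6,4](0) P2=[4,2,0,5,1,4](2)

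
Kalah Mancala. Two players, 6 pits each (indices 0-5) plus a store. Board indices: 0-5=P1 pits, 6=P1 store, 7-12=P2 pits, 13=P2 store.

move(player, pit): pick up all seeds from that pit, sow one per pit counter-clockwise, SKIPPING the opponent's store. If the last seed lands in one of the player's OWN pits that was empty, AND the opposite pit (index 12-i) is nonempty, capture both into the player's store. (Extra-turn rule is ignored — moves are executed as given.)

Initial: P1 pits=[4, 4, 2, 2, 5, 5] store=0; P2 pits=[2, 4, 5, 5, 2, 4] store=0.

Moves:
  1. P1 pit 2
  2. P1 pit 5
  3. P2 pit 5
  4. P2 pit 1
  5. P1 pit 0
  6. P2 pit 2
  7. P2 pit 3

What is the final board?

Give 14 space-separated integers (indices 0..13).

Answer: 2 8 4 5 8 0 5 0 0 0 0 5 3 4

Derivation:
Move 1: P1 pit2 -> P1=[4,4,0,3,6,5](0) P2=[2,4,5,5,2,4](0)
Move 2: P1 pit5 -> P1=[4,4,0,3,6,0](1) P2=[3,5,6,6,2,4](0)
Move 3: P2 pit5 -> P1=[5,5,1,3,6,0](1) P2=[3,5,6,6,2,0](1)
Move 4: P2 pit1 -> P1=[5,5,1,3,6,0](1) P2=[3,0,7,7,3,1](2)
Move 5: P1 pit0 -> P1=[0,6,2,4,7,0](5) P2=[0,0,7,7,3,1](2)
Move 6: P2 pit2 -> P1=[1,7,3,4,7,0](5) P2=[0,0,0,8,4,2](3)
Move 7: P2 pit3 -> P1=[2,8,4,5,8,0](5) P2=[0,0,0,0,5,3](4)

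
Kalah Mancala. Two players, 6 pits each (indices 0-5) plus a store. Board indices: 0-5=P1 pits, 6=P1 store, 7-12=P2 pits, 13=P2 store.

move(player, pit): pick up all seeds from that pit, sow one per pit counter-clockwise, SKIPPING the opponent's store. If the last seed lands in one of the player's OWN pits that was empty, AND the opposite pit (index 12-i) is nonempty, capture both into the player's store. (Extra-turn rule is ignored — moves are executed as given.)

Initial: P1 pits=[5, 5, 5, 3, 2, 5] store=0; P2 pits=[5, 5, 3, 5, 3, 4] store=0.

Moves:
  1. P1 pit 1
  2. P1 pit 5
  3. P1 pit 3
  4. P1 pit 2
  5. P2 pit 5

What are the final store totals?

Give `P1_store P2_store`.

Answer: 4 1

Derivation:
Move 1: P1 pit1 -> P1=[5,0,6,4,3,6](1) P2=[5,5,3,5,3,4](0)
Move 2: P1 pit5 -> P1=[5,0,6,4,3,0](2) P2=[6,6,4,6,4,4](0)
Move 3: P1 pit3 -> P1=[5,0,6,0,4,1](3) P2=[7,6,4,6,4,4](0)
Move 4: P1 pit2 -> P1=[5,0,0,1,5,2](4) P2=[8,7,4,6,4,4](0)
Move 5: P2 pit5 -> P1=[6,1,1,1,5,2](4) P2=[8,7,4,6,4,0](1)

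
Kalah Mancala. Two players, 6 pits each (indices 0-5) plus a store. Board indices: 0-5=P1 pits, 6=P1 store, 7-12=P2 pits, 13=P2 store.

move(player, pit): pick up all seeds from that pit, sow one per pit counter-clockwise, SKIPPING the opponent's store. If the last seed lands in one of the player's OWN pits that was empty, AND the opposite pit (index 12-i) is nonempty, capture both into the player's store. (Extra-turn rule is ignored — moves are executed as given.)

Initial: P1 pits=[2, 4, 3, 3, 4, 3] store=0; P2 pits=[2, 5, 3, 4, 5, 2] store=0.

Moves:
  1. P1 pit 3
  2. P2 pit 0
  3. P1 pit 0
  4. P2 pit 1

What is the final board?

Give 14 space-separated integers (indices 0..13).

Move 1: P1 pit3 -> P1=[2,4,3,0,5,4](1) P2=[2,5,3,4,5,2](0)
Move 2: P2 pit0 -> P1=[2,4,3,0,5,4](1) P2=[0,6,4,4,5,2](0)
Move 3: P1 pit0 -> P1=[0,5,4,0,5,4](1) P2=[0,6,4,4,5,2](0)
Move 4: P2 pit1 -> P1=[1,5,4,0,5,4](1) P2=[0,0,5,5,6,3](1)

Answer: 1 5 4 0 5 4 1 0 0 5 5 6 3 1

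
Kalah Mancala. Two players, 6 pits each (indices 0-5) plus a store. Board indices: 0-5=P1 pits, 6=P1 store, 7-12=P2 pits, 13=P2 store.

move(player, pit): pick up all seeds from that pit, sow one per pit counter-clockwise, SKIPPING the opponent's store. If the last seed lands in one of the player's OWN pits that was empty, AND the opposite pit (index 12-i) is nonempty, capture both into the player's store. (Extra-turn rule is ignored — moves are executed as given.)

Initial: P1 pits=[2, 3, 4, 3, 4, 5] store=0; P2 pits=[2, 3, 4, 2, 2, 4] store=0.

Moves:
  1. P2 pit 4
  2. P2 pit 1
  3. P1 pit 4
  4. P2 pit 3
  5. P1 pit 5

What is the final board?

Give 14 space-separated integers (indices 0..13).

Answer: 2 0 4 3 0 0 2 4 2 6 1 2 6 6

Derivation:
Move 1: P2 pit4 -> P1=[2,3,4,3,4,5](0) P2=[2,3,4,2,0,5](1)
Move 2: P2 pit1 -> P1=[2,0,4,3,4,5](0) P2=[2,0,5,3,0,5](5)
Move 3: P1 pit4 -> P1=[2,0,4,3,0,6](1) P2=[3,1,5,3,0,5](5)
Move 4: P2 pit3 -> P1=[2,0,4,3,0,6](1) P2=[3,1,5,0,1,6](6)
Move 5: P1 pit5 -> P1=[2,0,4,3,0,0](2) P2=[4,2,6,1,2,6](6)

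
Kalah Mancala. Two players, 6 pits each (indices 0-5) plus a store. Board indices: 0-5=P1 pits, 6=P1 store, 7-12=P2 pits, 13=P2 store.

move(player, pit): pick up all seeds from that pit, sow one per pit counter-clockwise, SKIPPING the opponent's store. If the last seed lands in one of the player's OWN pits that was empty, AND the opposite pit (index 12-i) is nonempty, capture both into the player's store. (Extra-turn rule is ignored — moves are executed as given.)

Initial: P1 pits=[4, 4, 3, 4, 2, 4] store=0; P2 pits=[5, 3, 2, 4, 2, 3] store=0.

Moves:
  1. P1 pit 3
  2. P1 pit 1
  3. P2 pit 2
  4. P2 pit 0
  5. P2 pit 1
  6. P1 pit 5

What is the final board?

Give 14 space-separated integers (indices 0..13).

Answer: 4 0 4 1 4 0 2 1 1 3 8 6 5 1

Derivation:
Move 1: P1 pit3 -> P1=[4,4,3,0,3,5](1) P2=[6,3,2,4,2,3](0)
Move 2: P1 pit1 -> P1=[4,0,4,1,4,6](1) P2=[6,3,2,4,2,3](0)
Move 3: P2 pit2 -> P1=[4,0,4,1,4,6](1) P2=[6,3,0,5,3,3](0)
Move 4: P2 pit0 -> P1=[4,0,4,1,4,6](1) P2=[0,4,1,6,4,4](1)
Move 5: P2 pit1 -> P1=[4,0,4,1,4,6](1) P2=[0,0,2,7,5,5](1)
Move 6: P1 pit5 -> P1=[4,0,4,1,4,0](2) P2=[1,1,3,8,6,5](1)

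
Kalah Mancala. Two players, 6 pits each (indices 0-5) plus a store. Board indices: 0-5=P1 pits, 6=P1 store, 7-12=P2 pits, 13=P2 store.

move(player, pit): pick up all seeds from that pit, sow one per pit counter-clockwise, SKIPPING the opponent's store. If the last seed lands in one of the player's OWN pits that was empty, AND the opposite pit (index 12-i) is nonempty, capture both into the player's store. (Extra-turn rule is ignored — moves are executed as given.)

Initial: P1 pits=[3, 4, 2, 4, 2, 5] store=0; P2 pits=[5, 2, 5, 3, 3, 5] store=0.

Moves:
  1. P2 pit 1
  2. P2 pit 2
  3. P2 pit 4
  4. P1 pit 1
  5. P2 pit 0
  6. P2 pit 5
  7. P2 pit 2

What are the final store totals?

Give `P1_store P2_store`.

Answer: 1 12

Derivation:
Move 1: P2 pit1 -> P1=[3,4,2,4,2,5](0) P2=[5,0,6,4,3,5](0)
Move 2: P2 pit2 -> P1=[4,5,2,4,2,5](0) P2=[5,0,0,5,4,6](1)
Move 3: P2 pit4 -> P1=[5,6,2,4,2,5](0) P2=[5,0,0,5,0,7](2)
Move 4: P1 pit1 -> P1=[5,0,3,5,3,6](1) P2=[6,0,0,5,0,7](2)
Move 5: P2 pit0 -> P1=[5,0,3,5,3,6](1) P2=[0,1,1,6,1,8](3)
Move 6: P2 pit5 -> P1=[6,1,4,6,4,0](1) P2=[0,1,1,6,1,0](12)
Move 7: P2 pit2 -> P1=[6,1,4,6,4,0](1) P2=[0,1,0,7,1,0](12)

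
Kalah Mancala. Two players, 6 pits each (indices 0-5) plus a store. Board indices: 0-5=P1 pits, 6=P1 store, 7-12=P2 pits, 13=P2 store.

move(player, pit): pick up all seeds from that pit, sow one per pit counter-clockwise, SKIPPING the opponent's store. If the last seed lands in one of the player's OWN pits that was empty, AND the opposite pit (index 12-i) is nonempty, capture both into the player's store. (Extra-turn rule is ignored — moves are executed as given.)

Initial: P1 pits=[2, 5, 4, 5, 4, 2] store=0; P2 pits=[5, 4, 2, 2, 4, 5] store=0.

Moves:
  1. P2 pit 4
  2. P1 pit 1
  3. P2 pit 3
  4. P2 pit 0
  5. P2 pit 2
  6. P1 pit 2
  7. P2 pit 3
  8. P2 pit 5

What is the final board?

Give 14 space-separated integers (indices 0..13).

Move 1: P2 pit4 -> P1=[3,6,4,5,4,2](0) P2=[5,4,2,2,0,6](1)
Move 2: P1 pit1 -> P1=[3,0,5,6,5,3](1) P2=[6,4,2,2,0,6](1)
Move 3: P2 pit3 -> P1=[3,0,5,6,5,3](1) P2=[6,4,2,0,1,7](1)
Move 4: P2 pit0 -> P1=[3,0,5,6,5,3](1) P2=[0,5,3,1,2,8](2)
Move 5: P2 pit2 -> P1=[3,0,5,6,5,3](1) P2=[0,5,0,2,3,9](2)
Move 6: P1 pit2 -> P1=[3,0,0,7,6,4](2) P2=[1,5,0,2,3,9](2)
Move 7: P2 pit3 -> P1=[3,0,0,7,6,4](2) P2=[1,5,0,0,4,10](2)
Move 8: P2 pit5 -> P1=[4,1,1,0,7,5](2) P2=[2,6,0,0,4,0](12)

Answer: 4 1 1 0 7 5 2 2 6 0 0 4 0 12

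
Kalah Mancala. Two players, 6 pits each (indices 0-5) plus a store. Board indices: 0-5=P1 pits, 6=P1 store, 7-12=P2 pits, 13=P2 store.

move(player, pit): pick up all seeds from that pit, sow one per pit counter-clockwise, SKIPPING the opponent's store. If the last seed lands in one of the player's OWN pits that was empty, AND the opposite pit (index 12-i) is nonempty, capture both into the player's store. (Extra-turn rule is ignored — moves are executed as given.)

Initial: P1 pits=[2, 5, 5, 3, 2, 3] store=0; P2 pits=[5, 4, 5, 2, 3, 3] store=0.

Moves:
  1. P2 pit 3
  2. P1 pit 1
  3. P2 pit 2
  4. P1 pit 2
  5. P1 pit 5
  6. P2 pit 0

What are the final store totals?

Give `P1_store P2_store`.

Move 1: P2 pit3 -> P1=[2,5,5,3,2,3](0) P2=[5,4,5,0,4,4](0)
Move 2: P1 pit1 -> P1=[2,0,6,4,3,4](1) P2=[5,4,5,0,4,4](0)
Move 3: P2 pit2 -> P1=[3,0,6,4,3,4](1) P2=[5,4,0,1,5,5](1)
Move 4: P1 pit2 -> P1=[3,0,0,5,4,5](2) P2=[6,5,0,1,5,5](1)
Move 5: P1 pit5 -> P1=[3,0,0,5,4,0](3) P2=[7,6,1,2,5,5](1)
Move 6: P2 pit0 -> P1=[4,0,0,5,4,0](3) P2=[0,7,2,3,6,6](2)

Answer: 3 2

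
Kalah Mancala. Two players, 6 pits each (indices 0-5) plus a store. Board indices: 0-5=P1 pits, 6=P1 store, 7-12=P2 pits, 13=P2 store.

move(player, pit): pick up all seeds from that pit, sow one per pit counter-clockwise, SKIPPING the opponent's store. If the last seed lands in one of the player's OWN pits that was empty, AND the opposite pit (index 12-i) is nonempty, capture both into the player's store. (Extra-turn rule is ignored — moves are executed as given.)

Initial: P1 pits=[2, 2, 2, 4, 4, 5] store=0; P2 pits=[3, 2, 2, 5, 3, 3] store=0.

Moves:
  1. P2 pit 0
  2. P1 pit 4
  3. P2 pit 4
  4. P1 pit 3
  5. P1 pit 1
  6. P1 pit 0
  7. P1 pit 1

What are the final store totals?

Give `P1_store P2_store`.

Move 1: P2 pit0 -> P1=[2,2,2,4,4,5](0) P2=[0,3,3,6,3,3](0)
Move 2: P1 pit4 -> P1=[2,2,2,4,0,6](1) P2=[1,4,3,6,3,3](0)
Move 3: P2 pit4 -> P1=[3,2,2,4,0,6](1) P2=[1,4,3,6,0,4](1)
Move 4: P1 pit3 -> P1=[3,2,2,0,1,7](2) P2=[2,4,3,6,0,4](1)
Move 5: P1 pit1 -> P1=[3,0,3,0,1,7](6) P2=[2,4,0,6,0,4](1)
Move 6: P1 pit0 -> P1=[0,1,4,1,1,7](6) P2=[2,4,0,6,0,4](1)
Move 7: P1 pit1 -> P1=[0,0,5,1,1,7](6) P2=[2,4,0,6,0,4](1)

Answer: 6 1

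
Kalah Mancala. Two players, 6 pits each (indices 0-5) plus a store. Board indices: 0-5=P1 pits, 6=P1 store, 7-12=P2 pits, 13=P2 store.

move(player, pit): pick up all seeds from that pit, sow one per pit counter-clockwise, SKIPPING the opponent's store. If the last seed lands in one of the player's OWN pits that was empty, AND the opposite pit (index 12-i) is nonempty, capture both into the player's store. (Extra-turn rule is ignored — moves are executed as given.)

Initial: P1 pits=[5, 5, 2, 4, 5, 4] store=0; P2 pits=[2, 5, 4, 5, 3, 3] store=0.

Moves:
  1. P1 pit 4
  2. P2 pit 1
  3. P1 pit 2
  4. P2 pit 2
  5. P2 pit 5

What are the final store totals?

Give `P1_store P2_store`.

Move 1: P1 pit4 -> P1=[5,5,2,4,0,5](1) P2=[3,6,5,5,3,3](0)
Move 2: P2 pit1 -> P1=[6,5,2,4,0,5](1) P2=[3,0,6,6,4,4](1)
Move 3: P1 pit2 -> P1=[6,5,0,5,1,5](1) P2=[3,0,6,6,4,4](1)
Move 4: P2 pit2 -> P1=[7,6,0,5,1,5](1) P2=[3,0,0,7,5,5](2)
Move 5: P2 pit5 -> P1=[8,7,1,6,1,5](1) P2=[3,0,0,7,5,0](3)

Answer: 1 3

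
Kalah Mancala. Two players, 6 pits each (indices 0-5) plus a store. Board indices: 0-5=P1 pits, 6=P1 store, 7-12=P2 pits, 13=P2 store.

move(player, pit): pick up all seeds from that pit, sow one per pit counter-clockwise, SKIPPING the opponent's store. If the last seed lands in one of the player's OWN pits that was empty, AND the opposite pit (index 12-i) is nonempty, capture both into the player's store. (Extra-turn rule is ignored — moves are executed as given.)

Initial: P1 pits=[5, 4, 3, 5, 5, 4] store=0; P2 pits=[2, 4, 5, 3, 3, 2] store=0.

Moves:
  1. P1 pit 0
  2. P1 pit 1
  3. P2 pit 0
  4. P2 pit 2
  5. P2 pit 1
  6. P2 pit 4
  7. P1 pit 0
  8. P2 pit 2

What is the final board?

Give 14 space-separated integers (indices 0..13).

Move 1: P1 pit0 -> P1=[0,5,4,6,6,5](0) P2=[2,4,5,3,3,2](0)
Move 2: P1 pit1 -> P1=[0,0,5,7,7,6](1) P2=[2,4,5,3,3,2](0)
Move 3: P2 pit0 -> P1=[0,0,5,7,7,6](1) P2=[0,5,6,3,3,2](0)
Move 4: P2 pit2 -> P1=[1,1,5,7,7,6](1) P2=[0,5,0,4,4,3](1)
Move 5: P2 pit1 -> P1=[1,1,5,7,7,6](1) P2=[0,0,1,5,5,4](2)
Move 6: P2 pit4 -> P1=[2,2,6,7,7,6](1) P2=[0,0,1,5,0,5](3)
Move 7: P1 pit0 -> P1=[0,3,7,7,7,6](1) P2=[0,0,1,5,0,5](3)
Move 8: P2 pit2 -> P1=[0,3,7,7,7,6](1) P2=[0,0,0,6,0,5](3)

Answer: 0 3 7 7 7 6 1 0 0 0 6 0 5 3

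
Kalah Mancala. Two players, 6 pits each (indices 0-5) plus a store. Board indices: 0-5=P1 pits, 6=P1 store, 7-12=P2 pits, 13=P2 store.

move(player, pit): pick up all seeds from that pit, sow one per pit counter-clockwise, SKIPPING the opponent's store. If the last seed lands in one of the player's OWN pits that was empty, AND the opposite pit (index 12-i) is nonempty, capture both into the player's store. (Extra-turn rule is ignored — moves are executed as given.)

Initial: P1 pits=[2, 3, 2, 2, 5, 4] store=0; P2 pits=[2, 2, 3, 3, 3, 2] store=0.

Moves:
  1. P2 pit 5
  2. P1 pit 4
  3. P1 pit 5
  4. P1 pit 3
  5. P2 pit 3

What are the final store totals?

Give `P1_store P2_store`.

Answer: 7 2

Derivation:
Move 1: P2 pit5 -> P1=[3,3,2,2,5,4](0) P2=[2,2,3,3,3,0](1)
Move 2: P1 pit4 -> P1=[3,3,2,2,0,5](1) P2=[3,3,4,3,3,0](1)
Move 3: P1 pit5 -> P1=[3,3,2,2,0,0](2) P2=[4,4,5,4,3,0](1)
Move 4: P1 pit3 -> P1=[3,3,2,0,1,0](7) P2=[0,4,5,4,3,0](1)
Move 5: P2 pit3 -> P1=[4,3,2,0,1,0](7) P2=[0,4,5,0,4,1](2)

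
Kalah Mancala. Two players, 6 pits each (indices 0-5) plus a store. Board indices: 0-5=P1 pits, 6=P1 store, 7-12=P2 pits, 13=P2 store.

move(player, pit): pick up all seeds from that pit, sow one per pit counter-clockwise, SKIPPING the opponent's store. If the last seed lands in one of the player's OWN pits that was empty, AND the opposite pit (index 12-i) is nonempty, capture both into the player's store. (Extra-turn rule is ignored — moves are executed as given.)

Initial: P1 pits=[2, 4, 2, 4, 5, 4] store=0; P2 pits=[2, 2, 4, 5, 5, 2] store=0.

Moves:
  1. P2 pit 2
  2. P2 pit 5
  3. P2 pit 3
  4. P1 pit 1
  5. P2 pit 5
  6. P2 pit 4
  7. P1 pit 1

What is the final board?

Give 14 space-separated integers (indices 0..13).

Answer: 5 0 6 6 7 5 1 3 2 0 0 0 1 5

Derivation:
Move 1: P2 pit2 -> P1=[2,4,2,4,5,4](0) P2=[2,2,0,6,6,3](1)
Move 2: P2 pit5 -> P1=[3,5,2,4,5,4](0) P2=[2,2,0,6,6,0](2)
Move 3: P2 pit3 -> P1=[4,6,3,4,5,4](0) P2=[2,2,0,0,7,1](3)
Move 4: P1 pit1 -> P1=[4,0,4,5,6,5](1) P2=[3,2,0,0,7,1](3)
Move 5: P2 pit5 -> P1=[4,0,4,5,6,5](1) P2=[3,2,0,0,7,0](4)
Move 6: P2 pit4 -> P1=[5,1,5,6,7,5](1) P2=[3,2,0,0,0,1](5)
Move 7: P1 pit1 -> P1=[5,0,6,6,7,5](1) P2=[3,2,0,0,0,1](5)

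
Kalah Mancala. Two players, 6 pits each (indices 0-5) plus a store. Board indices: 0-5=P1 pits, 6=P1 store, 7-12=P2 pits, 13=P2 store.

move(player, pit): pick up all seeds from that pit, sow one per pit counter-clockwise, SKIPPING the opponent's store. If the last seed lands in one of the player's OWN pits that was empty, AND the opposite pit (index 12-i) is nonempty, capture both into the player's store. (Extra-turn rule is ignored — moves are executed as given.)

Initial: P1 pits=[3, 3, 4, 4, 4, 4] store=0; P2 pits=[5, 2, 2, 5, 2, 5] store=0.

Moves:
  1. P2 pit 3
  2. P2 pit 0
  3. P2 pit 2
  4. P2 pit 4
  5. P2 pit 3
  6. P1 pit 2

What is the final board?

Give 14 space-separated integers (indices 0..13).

Answer: 5 5 0 5 5 5 1 1 3 0 0 1 10 2

Derivation:
Move 1: P2 pit3 -> P1=[4,4,4,4,4,4](0) P2=[5,2,2,0,3,6](1)
Move 2: P2 pit0 -> P1=[4,4,4,4,4,4](0) P2=[0,3,3,1,4,7](1)
Move 3: P2 pit2 -> P1=[4,4,4,4,4,4](0) P2=[0,3,0,2,5,8](1)
Move 4: P2 pit4 -> P1=[5,5,5,4,4,4](0) P2=[0,3,0,2,0,9](2)
Move 5: P2 pit3 -> P1=[5,5,5,4,4,4](0) P2=[0,3,0,0,1,10](2)
Move 6: P1 pit2 -> P1=[5,5,0,5,5,5](1) P2=[1,3,0,0,1,10](2)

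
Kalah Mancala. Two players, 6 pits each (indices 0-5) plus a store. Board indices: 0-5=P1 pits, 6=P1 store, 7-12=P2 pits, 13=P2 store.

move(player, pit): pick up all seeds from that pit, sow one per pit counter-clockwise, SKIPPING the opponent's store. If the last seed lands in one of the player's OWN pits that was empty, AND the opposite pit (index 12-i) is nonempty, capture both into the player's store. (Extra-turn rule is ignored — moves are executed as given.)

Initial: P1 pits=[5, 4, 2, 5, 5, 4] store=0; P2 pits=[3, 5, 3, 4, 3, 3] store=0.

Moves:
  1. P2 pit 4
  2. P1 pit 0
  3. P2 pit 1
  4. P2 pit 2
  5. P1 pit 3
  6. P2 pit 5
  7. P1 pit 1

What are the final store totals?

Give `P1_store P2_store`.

Answer: 3 4

Derivation:
Move 1: P2 pit4 -> P1=[6,4,2,5,5,4](0) P2=[3,5,3,4,0,4](1)
Move 2: P1 pit0 -> P1=[0,5,3,6,6,5](1) P2=[3,5,3,4,0,4](1)
Move 3: P2 pit1 -> P1=[0,5,3,6,6,5](1) P2=[3,0,4,5,1,5](2)
Move 4: P2 pit2 -> P1=[0,5,3,6,6,5](1) P2=[3,0,0,6,2,6](3)
Move 5: P1 pit3 -> P1=[0,5,3,0,7,6](2) P2=[4,1,1,6,2,6](3)
Move 6: P2 pit5 -> P1=[1,6,4,1,8,6](2) P2=[4,1,1,6,2,0](4)
Move 7: P1 pit1 -> P1=[1,0,5,2,9,7](3) P2=[5,1,1,6,2,0](4)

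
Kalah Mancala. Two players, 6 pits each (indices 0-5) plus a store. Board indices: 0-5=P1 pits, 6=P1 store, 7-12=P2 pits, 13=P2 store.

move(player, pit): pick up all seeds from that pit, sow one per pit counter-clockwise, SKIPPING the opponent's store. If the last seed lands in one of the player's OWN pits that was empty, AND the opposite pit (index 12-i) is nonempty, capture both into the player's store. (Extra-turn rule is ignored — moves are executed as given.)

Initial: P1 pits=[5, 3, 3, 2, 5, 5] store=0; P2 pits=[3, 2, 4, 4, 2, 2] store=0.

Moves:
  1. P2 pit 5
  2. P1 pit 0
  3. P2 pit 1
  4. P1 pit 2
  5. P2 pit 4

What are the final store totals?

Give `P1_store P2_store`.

Move 1: P2 pit5 -> P1=[6,3,3,2,5,5](0) P2=[3,2,4,4,2,0](1)
Move 2: P1 pit0 -> P1=[0,4,4,3,6,6](1) P2=[3,2,4,4,2,0](1)
Move 3: P2 pit1 -> P1=[0,4,4,3,6,6](1) P2=[3,0,5,5,2,0](1)
Move 4: P1 pit2 -> P1=[0,4,0,4,7,7](2) P2=[3,0,5,5,2,0](1)
Move 5: P2 pit4 -> P1=[0,4,0,4,7,7](2) P2=[3,0,5,5,0,1](2)

Answer: 2 2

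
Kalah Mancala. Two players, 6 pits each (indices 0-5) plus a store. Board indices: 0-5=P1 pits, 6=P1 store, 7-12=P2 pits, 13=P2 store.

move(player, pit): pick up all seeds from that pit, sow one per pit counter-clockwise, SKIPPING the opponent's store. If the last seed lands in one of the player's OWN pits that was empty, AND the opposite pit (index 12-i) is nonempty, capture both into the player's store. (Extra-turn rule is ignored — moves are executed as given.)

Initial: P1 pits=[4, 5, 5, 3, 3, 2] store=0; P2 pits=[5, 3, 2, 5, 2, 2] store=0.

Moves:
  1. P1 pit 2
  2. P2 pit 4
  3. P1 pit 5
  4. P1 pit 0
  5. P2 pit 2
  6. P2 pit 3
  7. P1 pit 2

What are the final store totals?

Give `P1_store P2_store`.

Move 1: P1 pit2 -> P1=[4,5,0,4,4,3](1) P2=[6,3,2,5,2,2](0)
Move 2: P2 pit4 -> P1=[4,5,0,4,4,3](1) P2=[6,3,2,5,0,3](1)
Move 3: P1 pit5 -> P1=[4,5,0,4,4,0](2) P2=[7,4,2,5,0,3](1)
Move 4: P1 pit0 -> P1=[0,6,1,5,5,0](2) P2=[7,4,2,5,0,3](1)
Move 5: P2 pit2 -> P1=[0,0,1,5,5,0](2) P2=[7,4,0,6,0,3](8)
Move 6: P2 pit3 -> P1=[1,1,2,5,5,0](2) P2=[7,4,0,0,1,4](9)
Move 7: P1 pit2 -> P1=[1,1,0,6,6,0](2) P2=[7,4,0,0,1,4](9)

Answer: 2 9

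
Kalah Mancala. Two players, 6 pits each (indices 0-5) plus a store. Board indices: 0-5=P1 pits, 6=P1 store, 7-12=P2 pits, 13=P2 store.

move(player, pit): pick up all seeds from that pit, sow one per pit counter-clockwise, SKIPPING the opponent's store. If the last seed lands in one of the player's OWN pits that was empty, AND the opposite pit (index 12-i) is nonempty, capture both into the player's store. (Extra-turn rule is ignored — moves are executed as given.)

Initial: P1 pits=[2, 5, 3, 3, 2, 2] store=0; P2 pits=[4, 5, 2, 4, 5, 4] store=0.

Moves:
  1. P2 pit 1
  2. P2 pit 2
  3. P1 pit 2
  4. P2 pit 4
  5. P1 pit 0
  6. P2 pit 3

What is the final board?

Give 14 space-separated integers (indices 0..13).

Move 1: P2 pit1 -> P1=[2,5,3,3,2,2](0) P2=[4,0,3,5,6,5](1)
Move 2: P2 pit2 -> P1=[2,5,3,3,2,2](0) P2=[4,0,0,6,7,6](1)
Move 3: P1 pit2 -> P1=[2,5,0,4,3,3](0) P2=[4,0,0,6,7,6](1)
Move 4: P2 pit4 -> P1=[3,6,1,5,4,3](0) P2=[4,0,0,6,0,7](2)
Move 5: P1 pit0 -> P1=[0,7,2,6,4,3](0) P2=[4,0,0,6,0,7](2)
Move 6: P2 pit3 -> P1=[1,8,3,6,4,3](0) P2=[4,0,0,0,1,8](3)

Answer: 1 8 3 6 4 3 0 4 0 0 0 1 8 3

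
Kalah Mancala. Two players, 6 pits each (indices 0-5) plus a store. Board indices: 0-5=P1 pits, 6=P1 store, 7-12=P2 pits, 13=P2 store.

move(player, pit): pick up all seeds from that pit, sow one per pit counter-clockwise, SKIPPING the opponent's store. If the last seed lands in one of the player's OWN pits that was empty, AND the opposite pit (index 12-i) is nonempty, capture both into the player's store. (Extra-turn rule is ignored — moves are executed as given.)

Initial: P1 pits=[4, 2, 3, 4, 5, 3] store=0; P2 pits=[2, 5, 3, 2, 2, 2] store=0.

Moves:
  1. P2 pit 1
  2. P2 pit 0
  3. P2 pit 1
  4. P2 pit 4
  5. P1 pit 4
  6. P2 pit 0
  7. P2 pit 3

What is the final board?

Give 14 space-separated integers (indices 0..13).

Answer: 5 2 3 4 0 4 1 0 2 7 0 1 5 3

Derivation:
Move 1: P2 pit1 -> P1=[4,2,3,4,5,3](0) P2=[2,0,4,3,3,3](1)
Move 2: P2 pit0 -> P1=[4,2,3,4,5,3](0) P2=[0,1,5,3,3,3](1)
Move 3: P2 pit1 -> P1=[4,2,3,4,5,3](0) P2=[0,0,6,3,3,3](1)
Move 4: P2 pit4 -> P1=[5,2,3,4,5,3](0) P2=[0,0,6,3,0,4](2)
Move 5: P1 pit4 -> P1=[5,2,3,4,0,4](1) P2=[1,1,7,3,0,4](2)
Move 6: P2 pit0 -> P1=[5,2,3,4,0,4](1) P2=[0,2,7,3,0,4](2)
Move 7: P2 pit3 -> P1=[5,2,3,4,0,4](1) P2=[0,2,7,0,1,5](3)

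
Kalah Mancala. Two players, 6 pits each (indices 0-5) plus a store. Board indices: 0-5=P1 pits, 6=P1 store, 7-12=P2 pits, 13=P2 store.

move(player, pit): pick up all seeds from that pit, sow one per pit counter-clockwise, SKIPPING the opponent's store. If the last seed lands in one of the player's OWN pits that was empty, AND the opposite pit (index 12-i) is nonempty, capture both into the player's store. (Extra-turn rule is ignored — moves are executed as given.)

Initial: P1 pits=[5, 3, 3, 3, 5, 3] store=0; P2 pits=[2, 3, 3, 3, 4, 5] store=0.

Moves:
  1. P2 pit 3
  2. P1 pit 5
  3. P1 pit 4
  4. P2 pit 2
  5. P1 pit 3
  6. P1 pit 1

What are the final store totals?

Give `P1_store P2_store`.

Move 1: P2 pit3 -> P1=[5,3,3,3,5,3](0) P2=[2,3,3,0,5,6](1)
Move 2: P1 pit5 -> P1=[5,3,3,3,5,0](1) P2=[3,4,3,0,5,6](1)
Move 3: P1 pit4 -> P1=[5,3,3,3,0,1](2) P2=[4,5,4,0,5,6](1)
Move 4: P2 pit2 -> P1=[5,3,3,3,0,1](2) P2=[4,5,0,1,6,7](2)
Move 5: P1 pit3 -> P1=[5,3,3,0,1,2](3) P2=[4,5,0,1,6,7](2)
Move 6: P1 pit1 -> P1=[5,0,4,1,2,2](3) P2=[4,5,0,1,6,7](2)

Answer: 3 2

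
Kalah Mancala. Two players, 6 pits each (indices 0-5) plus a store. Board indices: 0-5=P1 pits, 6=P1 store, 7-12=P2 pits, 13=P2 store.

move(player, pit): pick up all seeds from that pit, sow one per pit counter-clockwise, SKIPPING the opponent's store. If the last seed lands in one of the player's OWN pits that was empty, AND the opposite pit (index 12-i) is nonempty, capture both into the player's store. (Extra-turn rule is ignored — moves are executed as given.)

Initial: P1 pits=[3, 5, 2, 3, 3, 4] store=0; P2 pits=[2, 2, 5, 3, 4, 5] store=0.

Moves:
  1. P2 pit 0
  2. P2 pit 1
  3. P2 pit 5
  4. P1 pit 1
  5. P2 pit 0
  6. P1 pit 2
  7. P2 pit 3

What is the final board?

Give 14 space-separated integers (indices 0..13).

Move 1: P2 pit0 -> P1=[3,5,2,3,3,4](0) P2=[0,3,6,3,4,5](0)
Move 2: P2 pit1 -> P1=[3,5,2,3,3,4](0) P2=[0,0,7,4,5,5](0)
Move 3: P2 pit5 -> P1=[4,6,3,4,3,4](0) P2=[0,0,7,4,5,0](1)
Move 4: P1 pit1 -> P1=[4,0,4,5,4,5](1) P2=[1,0,7,4,5,0](1)
Move 5: P2 pit0 -> P1=[4,0,4,5,0,5](1) P2=[0,0,7,4,5,0](6)
Move 6: P1 pit2 -> P1=[4,0,0,6,1,6](2) P2=[0,0,7,4,5,0](6)
Move 7: P2 pit3 -> P1=[5,0,0,6,1,6](2) P2=[0,0,7,0,6,1](7)

Answer: 5 0 0 6 1 6 2 0 0 7 0 6 1 7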